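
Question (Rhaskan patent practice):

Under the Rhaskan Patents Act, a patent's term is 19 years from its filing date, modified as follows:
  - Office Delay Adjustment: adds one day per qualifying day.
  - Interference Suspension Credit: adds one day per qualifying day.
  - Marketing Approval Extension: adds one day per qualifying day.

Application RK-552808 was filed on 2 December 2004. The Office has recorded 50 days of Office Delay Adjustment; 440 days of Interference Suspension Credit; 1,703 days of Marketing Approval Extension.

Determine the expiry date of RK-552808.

Base term: filing date + 19 years → 2 December 2023.
Office Delay Adjustment: +50 days → 21 January 2024.
Interference Suspension Credit: +440 days → 5 April 2025.
Marketing Approval Extension: +1703 days → 3 December 2029.

2029-12-03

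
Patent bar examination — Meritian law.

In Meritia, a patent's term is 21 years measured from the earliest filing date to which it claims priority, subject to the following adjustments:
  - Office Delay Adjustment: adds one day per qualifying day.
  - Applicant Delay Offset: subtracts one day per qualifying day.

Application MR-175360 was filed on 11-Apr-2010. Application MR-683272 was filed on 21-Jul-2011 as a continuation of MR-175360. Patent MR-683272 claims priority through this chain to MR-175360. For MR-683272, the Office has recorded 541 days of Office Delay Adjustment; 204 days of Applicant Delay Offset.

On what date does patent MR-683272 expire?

2032-03-13

Earliest priority filing: 11 April 2010.
Base term: 11 April 2010 + 21 years → 11 April 2031.
Office Delay Adjustment: +541 days → 3 October 2032.
Applicant Delay Offset: −204 days → 13 March 2032.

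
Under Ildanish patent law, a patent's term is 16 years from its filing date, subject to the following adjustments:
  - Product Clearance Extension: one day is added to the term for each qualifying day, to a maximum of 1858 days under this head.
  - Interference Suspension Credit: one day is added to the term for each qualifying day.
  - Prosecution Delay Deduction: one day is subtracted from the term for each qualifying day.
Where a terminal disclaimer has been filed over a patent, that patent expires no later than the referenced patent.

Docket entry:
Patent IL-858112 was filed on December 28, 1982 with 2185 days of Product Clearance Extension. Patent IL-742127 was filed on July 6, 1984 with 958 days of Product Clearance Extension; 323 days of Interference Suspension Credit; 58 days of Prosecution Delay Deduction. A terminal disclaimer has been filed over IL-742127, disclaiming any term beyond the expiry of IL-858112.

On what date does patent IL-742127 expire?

Natural term of IL-742127:
  Base: filing + 16 years → 6 July 2000.
  Product Clearance Extension: 958 days (within the 1858-day cap) → +958 days → 19 February 2003.
  Interference Suspension Credit: +323 days → 8 January 2004.
  Prosecution Delay Deduction: −58 days → 11 November 2003.
Expiry of referenced patent IL-858112:
  Base: filing + 16 years → 28 December 1998.
  Product Clearance Extension: 2185 days claimed exceeds the 1858-day cap, so +1858 days → 29 January 2004.
Terminal disclaimer: IL-742127 expires on the earlier of 11 November 2003 and 29 January 2004.

2003-11-11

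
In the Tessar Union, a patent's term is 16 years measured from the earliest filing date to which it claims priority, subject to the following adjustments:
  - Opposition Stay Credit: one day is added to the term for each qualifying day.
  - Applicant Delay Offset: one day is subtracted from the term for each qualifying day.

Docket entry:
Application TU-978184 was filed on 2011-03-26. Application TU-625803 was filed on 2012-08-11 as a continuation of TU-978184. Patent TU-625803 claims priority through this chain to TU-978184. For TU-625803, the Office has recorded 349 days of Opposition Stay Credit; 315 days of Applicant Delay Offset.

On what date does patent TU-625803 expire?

Earliest priority filing: 26 March 2011.
Base term: 26 March 2011 + 16 years → 26 March 2027.
Opposition Stay Credit: +349 days → 9 March 2028.
Applicant Delay Offset: −315 days → 29 April 2027.

April 29, 2027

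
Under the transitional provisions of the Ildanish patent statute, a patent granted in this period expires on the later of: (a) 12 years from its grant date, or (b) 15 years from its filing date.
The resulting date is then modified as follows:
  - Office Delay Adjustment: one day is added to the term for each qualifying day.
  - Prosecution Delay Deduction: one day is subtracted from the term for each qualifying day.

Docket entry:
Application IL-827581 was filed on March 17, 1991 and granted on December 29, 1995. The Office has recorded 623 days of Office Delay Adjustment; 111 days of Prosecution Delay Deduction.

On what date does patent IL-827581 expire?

(a) grant + 12 years → 29 December 2007.
(b) filing + 15 years → 17 March 2006.
Later of the two: 29 December 2007.
Office Delay Adjustment: +623 days → 12 September 2009.
Prosecution Delay Deduction: −111 days → 24 May 2009.

May 24, 2009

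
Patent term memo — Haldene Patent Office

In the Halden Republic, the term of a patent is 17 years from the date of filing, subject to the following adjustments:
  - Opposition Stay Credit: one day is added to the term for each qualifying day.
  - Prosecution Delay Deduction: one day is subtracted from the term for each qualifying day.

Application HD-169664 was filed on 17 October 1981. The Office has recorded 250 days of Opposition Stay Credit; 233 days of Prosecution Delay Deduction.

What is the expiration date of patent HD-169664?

Base term: filing date + 17 years → 17 October 1998.
Opposition Stay Credit: +250 days → 24 June 1999.
Prosecution Delay Deduction: −233 days → 3 November 1998.

November 3, 1998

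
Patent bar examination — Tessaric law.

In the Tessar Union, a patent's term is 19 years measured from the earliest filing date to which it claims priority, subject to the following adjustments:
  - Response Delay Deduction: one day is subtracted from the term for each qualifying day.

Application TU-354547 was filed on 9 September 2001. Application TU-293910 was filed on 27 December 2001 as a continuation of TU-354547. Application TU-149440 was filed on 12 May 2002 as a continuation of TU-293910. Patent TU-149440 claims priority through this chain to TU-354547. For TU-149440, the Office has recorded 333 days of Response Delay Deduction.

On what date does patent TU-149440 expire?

2019-10-12

Earliest priority filing: 9 September 2001.
Base term: 9 September 2001 + 19 years → 9 September 2020.
Response Delay Deduction: −333 days → 12 October 2019.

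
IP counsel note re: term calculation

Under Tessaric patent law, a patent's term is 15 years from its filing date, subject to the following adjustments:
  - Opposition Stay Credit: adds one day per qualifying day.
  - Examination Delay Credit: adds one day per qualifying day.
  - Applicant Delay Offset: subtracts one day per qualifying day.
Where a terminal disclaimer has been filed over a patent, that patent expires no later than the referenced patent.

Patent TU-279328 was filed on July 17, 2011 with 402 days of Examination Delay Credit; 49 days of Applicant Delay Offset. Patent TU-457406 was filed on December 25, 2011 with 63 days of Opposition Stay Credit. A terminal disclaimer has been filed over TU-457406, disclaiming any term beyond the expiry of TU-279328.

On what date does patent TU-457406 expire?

February 26, 2027

Natural term of TU-457406:
  Base: filing + 15 years → 25 December 2026.
  Opposition Stay Credit: +63 days → 26 February 2027.
Expiry of referenced patent TU-279328:
  Base: filing + 15 years → 17 July 2026.
  Examination Delay Credit: +402 days → 23 August 2027.
  Applicant Delay Offset: −49 days → 5 July 2027.
Terminal disclaimer: TU-457406 expires on the earlier of 26 February 2027 and 5 July 2027.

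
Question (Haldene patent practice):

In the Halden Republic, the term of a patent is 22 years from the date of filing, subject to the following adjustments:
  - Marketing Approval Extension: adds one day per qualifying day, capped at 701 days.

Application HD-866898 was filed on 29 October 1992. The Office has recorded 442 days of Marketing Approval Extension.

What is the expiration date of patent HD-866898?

Base term: filing date + 22 years → 29 October 2014.
Marketing Approval Extension: 442 days (within the 701-day cap) → +442 days → 14 January 2016.

January 14, 2016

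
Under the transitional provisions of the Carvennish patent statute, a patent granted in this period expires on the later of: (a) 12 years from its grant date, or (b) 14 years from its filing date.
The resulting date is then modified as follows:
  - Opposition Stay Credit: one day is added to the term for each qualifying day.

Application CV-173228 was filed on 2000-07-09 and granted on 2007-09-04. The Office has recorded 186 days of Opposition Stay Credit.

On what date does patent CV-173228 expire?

2020-03-08

(a) grant + 12 years → 4 September 2019.
(b) filing + 14 years → 9 July 2014.
Later of the two: 4 September 2019.
Opposition Stay Credit: +186 days → 8 March 2020.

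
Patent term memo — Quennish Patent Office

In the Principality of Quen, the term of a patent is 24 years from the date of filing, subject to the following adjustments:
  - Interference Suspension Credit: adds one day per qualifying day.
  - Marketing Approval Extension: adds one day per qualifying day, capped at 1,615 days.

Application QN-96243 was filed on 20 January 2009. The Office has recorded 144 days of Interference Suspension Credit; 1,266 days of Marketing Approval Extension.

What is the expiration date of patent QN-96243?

November 30, 2036

Base term: filing date + 24 years → 20 January 2033.
Interference Suspension Credit: +144 days → 13 June 2033.
Marketing Approval Extension: 1266 days (within the 1615-day cap) → +1266 days → 30 November 2036.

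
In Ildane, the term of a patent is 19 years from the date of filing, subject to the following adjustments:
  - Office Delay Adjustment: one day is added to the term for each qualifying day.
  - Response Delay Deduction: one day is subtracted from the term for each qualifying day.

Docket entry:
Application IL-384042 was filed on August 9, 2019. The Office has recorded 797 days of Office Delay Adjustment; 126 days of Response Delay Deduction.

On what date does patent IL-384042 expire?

Base term: filing date + 19 years → 9 August 2038.
Office Delay Adjustment: +797 days → 14 October 2040.
Response Delay Deduction: −126 days → 10 June 2040.

June 10, 2040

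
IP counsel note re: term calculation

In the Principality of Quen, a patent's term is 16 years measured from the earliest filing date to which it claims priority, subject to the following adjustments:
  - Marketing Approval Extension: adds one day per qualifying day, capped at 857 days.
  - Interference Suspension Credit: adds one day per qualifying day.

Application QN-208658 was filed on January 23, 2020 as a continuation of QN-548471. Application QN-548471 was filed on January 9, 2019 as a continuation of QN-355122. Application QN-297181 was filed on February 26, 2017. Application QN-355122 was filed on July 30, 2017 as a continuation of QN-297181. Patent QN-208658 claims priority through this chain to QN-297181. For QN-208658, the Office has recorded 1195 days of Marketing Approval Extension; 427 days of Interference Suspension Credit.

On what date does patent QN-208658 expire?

Earliest priority filing: 26 February 2017.
Base term: 26 February 2017 + 16 years → 26 February 2033.
Marketing Approval Extension: 1195 days claimed exceeds the 857-day cap, so +857 days → 3 July 2035.
Interference Suspension Credit: +427 days → 2 September 2036.

September 2, 2036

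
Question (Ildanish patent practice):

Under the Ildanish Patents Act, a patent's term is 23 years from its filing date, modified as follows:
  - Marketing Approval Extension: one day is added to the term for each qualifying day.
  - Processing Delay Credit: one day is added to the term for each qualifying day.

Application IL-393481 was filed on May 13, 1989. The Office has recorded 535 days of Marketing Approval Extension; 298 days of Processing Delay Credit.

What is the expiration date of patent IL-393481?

Base term: filing date + 23 years → 13 May 2012.
Marketing Approval Extension: +535 days → 30 October 2013.
Processing Delay Credit: +298 days → 24 August 2014.

2014-08-24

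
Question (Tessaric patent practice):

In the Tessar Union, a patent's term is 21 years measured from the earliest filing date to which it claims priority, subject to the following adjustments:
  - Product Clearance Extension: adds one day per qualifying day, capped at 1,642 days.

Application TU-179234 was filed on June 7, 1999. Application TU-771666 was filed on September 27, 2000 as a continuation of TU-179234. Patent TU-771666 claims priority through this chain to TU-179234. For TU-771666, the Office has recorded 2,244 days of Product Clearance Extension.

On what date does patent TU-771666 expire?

2024-12-05

Earliest priority filing: 7 June 1999.
Base term: 7 June 1999 + 21 years → 7 June 2020.
Product Clearance Extension: 2244 days claimed exceeds the 1642-day cap, so +1642 days → 5 December 2024.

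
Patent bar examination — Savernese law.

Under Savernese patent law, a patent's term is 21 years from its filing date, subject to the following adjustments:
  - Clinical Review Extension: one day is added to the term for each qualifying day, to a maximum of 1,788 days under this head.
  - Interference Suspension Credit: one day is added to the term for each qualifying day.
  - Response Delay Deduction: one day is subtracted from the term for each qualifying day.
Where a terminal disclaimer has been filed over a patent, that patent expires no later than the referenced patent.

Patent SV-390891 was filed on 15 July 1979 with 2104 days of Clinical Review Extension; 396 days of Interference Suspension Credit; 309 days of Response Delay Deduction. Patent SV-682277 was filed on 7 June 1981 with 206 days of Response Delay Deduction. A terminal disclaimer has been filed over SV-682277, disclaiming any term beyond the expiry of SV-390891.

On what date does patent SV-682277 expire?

2001-11-13

Natural term of SV-682277:
  Base: filing + 21 years → 7 June 2002.
  Response Delay Deduction: −206 days → 13 November 2001.
Expiry of referenced patent SV-390891:
  Base: filing + 21 years → 15 July 2000.
  Clinical Review Extension: 2104 days claimed exceeds the 1788-day cap, so +1788 days → 7 June 2005.
  Interference Suspension Credit: +396 days → 8 July 2006.
  Response Delay Deduction: −309 days → 2 September 2005.
Terminal disclaimer: SV-682277 expires on the earlier of 13 November 2001 and 2 September 2005.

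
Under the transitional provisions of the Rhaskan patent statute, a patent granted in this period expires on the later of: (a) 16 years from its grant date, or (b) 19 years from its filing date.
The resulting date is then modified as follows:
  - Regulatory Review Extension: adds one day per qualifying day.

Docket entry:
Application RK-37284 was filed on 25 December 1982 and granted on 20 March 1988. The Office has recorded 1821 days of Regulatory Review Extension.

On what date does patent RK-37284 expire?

2009-03-15

(a) grant + 16 years → 20 March 2004.
(b) filing + 19 years → 25 December 2001.
Later of the two: 20 March 2004.
Regulatory Review Extension: +1821 days → 15 March 2009.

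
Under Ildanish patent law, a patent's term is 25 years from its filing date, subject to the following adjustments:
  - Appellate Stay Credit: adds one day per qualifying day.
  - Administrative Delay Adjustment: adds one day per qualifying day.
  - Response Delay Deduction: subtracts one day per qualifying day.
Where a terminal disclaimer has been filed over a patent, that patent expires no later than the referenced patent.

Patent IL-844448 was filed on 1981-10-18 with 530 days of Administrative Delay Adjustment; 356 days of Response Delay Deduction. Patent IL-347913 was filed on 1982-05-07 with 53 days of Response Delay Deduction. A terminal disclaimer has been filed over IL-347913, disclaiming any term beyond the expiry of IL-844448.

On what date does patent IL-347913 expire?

2007-03-15

Natural term of IL-347913:
  Base: filing + 25 years → 7 May 2007.
  Response Delay Deduction: −53 days → 15 March 2007.
Expiry of referenced patent IL-844448:
  Base: filing + 25 years → 18 October 2006.
  Administrative Delay Adjustment: +530 days → 31 March 2008.
  Response Delay Deduction: −356 days → 10 April 2007.
Terminal disclaimer: IL-347913 expires on the earlier of 15 March 2007 and 10 April 2007.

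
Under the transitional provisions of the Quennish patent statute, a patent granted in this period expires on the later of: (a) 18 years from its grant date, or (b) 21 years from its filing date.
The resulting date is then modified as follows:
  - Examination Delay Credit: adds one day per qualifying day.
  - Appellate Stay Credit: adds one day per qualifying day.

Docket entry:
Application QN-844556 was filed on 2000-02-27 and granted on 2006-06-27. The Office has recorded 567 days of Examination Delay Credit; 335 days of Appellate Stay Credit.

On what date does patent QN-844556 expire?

2026-12-16

(a) grant + 18 years → 27 June 2024.
(b) filing + 21 years → 27 February 2021.
Later of the two: 27 June 2024.
Examination Delay Credit: +567 days → 15 January 2026.
Appellate Stay Credit: +335 days → 16 December 2026.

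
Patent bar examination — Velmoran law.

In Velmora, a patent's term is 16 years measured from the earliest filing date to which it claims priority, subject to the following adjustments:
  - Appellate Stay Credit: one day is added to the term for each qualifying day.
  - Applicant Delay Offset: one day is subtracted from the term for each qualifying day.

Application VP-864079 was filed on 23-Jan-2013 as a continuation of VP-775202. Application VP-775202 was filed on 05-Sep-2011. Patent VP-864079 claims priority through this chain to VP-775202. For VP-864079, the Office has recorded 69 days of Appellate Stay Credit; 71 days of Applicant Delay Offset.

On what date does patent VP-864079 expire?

September 3, 2027

Earliest priority filing: 5 September 2011.
Base term: 5 September 2011 + 16 years → 5 September 2027.
Appellate Stay Credit: +69 days → 13 November 2027.
Applicant Delay Offset: −71 days → 3 September 2027.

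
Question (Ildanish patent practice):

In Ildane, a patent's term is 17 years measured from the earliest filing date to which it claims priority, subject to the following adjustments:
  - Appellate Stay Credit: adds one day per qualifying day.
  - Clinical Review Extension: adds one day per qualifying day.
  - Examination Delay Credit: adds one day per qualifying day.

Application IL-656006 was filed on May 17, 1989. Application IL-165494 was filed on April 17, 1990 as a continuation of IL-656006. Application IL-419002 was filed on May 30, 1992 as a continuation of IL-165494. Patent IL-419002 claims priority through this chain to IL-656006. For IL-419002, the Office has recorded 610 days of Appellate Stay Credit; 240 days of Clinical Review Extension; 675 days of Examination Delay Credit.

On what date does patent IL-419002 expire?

2010-07-20

Earliest priority filing: 17 May 1989.
Base term: 17 May 1989 + 17 years → 17 May 2006.
Appellate Stay Credit: +610 days → 17 January 2008.
Clinical Review Extension: +240 days → 13 September 2008.
Examination Delay Credit: +675 days → 20 July 2010.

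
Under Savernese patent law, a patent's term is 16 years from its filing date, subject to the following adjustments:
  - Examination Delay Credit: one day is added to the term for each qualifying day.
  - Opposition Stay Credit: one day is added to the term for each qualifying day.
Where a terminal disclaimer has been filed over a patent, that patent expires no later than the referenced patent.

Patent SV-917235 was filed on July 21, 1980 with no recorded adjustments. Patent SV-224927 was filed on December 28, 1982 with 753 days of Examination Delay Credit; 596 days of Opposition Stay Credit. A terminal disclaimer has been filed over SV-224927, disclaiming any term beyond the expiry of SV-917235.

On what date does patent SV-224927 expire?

July 21, 1996

Natural term of SV-224927:
  Base: filing + 16 years → 28 December 1998.
  Examination Delay Credit: +753 days → 19 January 2001.
  Opposition Stay Credit: +596 days → 7 September 2002.
Expiry of referenced patent SV-917235:
  Base: filing + 16 years → 21 July 1996.
Terminal disclaimer: SV-224927 expires on the earlier of 7 September 2002 and 21 July 1996.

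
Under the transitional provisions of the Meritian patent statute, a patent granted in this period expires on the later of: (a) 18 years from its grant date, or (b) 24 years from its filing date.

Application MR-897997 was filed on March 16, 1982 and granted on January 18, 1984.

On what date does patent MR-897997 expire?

March 16, 2006

(a) grant + 18 years → 18 January 2002.
(b) filing + 24 years → 16 March 2006.
Later of the two: 16 March 2006.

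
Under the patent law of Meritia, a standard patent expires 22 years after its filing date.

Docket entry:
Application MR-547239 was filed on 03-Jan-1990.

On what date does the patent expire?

Filing date + 22 years → 3 January 2012.

2012-01-03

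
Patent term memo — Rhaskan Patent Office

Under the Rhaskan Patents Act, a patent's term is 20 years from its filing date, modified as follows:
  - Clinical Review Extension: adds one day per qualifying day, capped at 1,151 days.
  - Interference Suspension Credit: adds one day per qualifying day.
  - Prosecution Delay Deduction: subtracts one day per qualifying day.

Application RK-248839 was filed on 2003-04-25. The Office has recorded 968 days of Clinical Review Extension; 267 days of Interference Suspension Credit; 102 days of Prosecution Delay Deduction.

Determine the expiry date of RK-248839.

June 1, 2026

Base term: filing date + 20 years → 25 April 2023.
Clinical Review Extension: 968 days (within the 1151-day cap) → +968 days → 18 December 2025.
Interference Suspension Credit: +267 days → 11 September 2026.
Prosecution Delay Deduction: −102 days → 1 June 2026.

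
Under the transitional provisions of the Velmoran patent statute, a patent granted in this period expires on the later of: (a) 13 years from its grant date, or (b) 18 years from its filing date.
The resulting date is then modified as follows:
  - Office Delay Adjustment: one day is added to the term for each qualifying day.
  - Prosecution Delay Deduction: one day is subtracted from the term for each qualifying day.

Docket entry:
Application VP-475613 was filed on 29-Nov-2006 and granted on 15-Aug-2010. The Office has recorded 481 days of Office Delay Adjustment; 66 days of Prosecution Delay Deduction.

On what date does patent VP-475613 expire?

(a) grant + 13 years → 15 August 2023.
(b) filing + 18 years → 29 November 2024.
Later of the two: 29 November 2024.
Office Delay Adjustment: +481 days → 25 March 2026.
Prosecution Delay Deduction: −66 days → 18 January 2026.

2026-01-18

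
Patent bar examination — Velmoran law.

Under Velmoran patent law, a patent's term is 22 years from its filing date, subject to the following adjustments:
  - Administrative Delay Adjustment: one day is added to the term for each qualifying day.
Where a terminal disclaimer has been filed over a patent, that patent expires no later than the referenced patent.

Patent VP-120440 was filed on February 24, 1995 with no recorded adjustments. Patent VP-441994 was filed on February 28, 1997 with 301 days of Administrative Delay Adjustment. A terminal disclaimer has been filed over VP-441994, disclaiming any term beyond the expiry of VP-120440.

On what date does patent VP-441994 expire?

Natural term of VP-441994:
  Base: filing + 22 years → 28 February 2019.
  Administrative Delay Adjustment: +301 days → 26 December 2019.
Expiry of referenced patent VP-120440:
  Base: filing + 22 years → 24 February 2017.
Terminal disclaimer: VP-441994 expires on the earlier of 26 December 2019 and 24 February 2017.

February 24, 2017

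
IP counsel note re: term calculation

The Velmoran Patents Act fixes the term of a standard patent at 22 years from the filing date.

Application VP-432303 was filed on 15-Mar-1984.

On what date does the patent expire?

Filing date + 22 years → 15 March 2006.

March 15, 2006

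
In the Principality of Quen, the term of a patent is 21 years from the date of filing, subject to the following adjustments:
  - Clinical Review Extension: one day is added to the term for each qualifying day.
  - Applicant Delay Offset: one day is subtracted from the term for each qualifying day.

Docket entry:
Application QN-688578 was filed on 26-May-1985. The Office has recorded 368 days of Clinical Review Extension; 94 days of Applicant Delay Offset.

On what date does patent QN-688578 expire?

2007-02-24

Base term: filing date + 21 years → 26 May 2006.
Clinical Review Extension: +368 days → 29 May 2007.
Applicant Delay Offset: −94 days → 24 February 2007.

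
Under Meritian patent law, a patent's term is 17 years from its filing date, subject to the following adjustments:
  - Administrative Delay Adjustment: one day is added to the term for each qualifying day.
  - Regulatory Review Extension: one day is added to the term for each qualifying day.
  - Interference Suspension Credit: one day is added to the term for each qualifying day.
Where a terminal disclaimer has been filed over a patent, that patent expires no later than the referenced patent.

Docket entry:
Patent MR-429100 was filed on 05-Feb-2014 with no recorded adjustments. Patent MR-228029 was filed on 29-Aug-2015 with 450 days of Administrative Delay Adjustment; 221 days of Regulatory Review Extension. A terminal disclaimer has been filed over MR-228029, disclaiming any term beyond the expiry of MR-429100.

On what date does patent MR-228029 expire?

Natural term of MR-228029:
  Base: filing + 17 years → 29 August 2032.
  Administrative Delay Adjustment: +450 days → 22 November 2033.
  Regulatory Review Extension: +221 days → 1 July 2034.
Expiry of referenced patent MR-429100:
  Base: filing + 17 years → 5 February 2031.
Terminal disclaimer: MR-228029 expires on the earlier of 1 July 2034 and 5 February 2031.

2031-02-05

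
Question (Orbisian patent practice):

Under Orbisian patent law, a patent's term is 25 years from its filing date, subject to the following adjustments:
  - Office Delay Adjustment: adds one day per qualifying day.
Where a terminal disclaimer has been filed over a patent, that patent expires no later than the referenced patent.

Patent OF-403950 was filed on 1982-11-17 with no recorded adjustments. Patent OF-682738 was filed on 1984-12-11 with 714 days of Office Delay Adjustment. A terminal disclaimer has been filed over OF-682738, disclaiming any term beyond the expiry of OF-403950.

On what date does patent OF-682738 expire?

November 17, 2007

Natural term of OF-682738:
  Base: filing + 25 years → 11 December 2009.
  Office Delay Adjustment: +714 days → 25 November 2011.
Expiry of referenced patent OF-403950:
  Base: filing + 25 years → 17 November 2007.
Terminal disclaimer: OF-682738 expires on the earlier of 25 November 2011 and 17 November 2007.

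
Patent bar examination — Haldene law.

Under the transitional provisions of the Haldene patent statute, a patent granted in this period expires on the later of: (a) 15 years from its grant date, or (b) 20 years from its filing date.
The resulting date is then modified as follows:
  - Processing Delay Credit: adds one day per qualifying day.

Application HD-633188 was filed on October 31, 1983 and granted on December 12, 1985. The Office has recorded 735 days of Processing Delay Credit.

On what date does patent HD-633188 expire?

2005-11-04

(a) grant + 15 years → 12 December 2000.
(b) filing + 20 years → 31 October 2003.
Later of the two: 31 October 2003.
Processing Delay Credit: +735 days → 4 November 2005.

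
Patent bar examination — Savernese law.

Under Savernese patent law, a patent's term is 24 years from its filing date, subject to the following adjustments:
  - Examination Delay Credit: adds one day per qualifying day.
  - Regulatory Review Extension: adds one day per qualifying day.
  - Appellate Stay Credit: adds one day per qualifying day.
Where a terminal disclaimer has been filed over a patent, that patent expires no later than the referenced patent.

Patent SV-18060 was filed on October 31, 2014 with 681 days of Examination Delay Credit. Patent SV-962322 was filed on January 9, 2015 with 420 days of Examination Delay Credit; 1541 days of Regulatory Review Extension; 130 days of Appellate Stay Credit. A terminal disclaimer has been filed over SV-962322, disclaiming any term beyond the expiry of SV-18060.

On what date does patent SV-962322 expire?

September 11, 2040

Natural term of SV-962322:
  Base: filing + 24 years → 9 January 2039.
  Examination Delay Credit: +420 days → 4 March 2040.
  Regulatory Review Extension: +1541 days → 23 May 2044.
  Appellate Stay Credit: +130 days → 30 September 2044.
Expiry of referenced patent SV-18060:
  Base: filing + 24 years → 31 October 2038.
  Examination Delay Credit: +681 days → 11 September 2040.
Terminal disclaimer: SV-962322 expires on the earlier of 30 September 2044 and 11 September 2040.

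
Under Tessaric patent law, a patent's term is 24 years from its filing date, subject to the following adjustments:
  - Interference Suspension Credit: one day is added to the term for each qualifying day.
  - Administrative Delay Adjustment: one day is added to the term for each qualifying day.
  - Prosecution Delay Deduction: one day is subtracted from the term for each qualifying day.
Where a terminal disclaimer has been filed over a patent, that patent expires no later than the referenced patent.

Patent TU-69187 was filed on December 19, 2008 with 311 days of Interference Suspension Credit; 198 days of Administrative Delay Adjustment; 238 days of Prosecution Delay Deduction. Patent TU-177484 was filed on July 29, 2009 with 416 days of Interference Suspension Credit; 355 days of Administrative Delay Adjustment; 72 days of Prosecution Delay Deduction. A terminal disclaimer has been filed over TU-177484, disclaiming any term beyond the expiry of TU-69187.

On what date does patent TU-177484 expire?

Natural term of TU-177484:
  Base: filing + 24 years → 29 July 2033.
  Interference Suspension Credit: +416 days → 18 September 2034.
  Administrative Delay Adjustment: +355 days → 8 September 2035.
  Prosecution Delay Deduction: −72 days → 28 June 2035.
Expiry of referenced patent TU-69187:
  Base: filing + 24 years → 19 December 2032.
  Interference Suspension Credit: +311 days → 26 October 2033.
  Administrative Delay Adjustment: +198 days → 12 May 2034.
  Prosecution Delay Deduction: −238 days → 16 September 2033.
Terminal disclaimer: TU-177484 expires on the earlier of 28 June 2035 and 16 September 2033.

2033-09-16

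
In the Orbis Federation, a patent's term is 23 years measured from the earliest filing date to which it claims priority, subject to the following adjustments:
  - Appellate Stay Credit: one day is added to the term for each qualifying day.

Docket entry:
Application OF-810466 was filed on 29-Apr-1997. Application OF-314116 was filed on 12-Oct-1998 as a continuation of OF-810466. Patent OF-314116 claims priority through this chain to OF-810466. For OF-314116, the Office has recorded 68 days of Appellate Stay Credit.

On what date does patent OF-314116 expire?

2020-07-06

Earliest priority filing: 29 April 1997.
Base term: 29 April 1997 + 23 years → 29 April 2020.
Appellate Stay Credit: +68 days → 6 July 2020.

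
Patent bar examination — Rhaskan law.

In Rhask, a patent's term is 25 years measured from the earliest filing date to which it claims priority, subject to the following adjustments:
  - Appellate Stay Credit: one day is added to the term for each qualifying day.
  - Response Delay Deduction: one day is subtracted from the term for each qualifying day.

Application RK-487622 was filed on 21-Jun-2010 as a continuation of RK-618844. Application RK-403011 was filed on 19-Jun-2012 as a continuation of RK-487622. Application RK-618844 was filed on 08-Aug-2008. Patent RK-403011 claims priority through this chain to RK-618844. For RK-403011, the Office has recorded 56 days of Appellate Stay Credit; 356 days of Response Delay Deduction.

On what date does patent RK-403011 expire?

Earliest priority filing: 8 August 2008.
Base term: 8 August 2008 + 25 years → 8 August 2033.
Appellate Stay Credit: +56 days → 3 October 2033.
Response Delay Deduction: −356 days → 12 October 2032.

October 12, 2032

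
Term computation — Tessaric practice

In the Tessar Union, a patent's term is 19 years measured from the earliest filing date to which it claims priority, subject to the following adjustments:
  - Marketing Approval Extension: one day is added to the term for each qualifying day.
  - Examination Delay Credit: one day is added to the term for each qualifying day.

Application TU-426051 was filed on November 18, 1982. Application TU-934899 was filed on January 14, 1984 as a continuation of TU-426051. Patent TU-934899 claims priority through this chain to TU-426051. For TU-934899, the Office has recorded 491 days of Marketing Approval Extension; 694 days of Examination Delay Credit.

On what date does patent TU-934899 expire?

Earliest priority filing: 18 November 1982.
Base term: 18 November 1982 + 19 years → 18 November 2001.
Marketing Approval Extension: +491 days → 24 March 2003.
Examination Delay Credit: +694 days → 15 February 2005.

February 15, 2005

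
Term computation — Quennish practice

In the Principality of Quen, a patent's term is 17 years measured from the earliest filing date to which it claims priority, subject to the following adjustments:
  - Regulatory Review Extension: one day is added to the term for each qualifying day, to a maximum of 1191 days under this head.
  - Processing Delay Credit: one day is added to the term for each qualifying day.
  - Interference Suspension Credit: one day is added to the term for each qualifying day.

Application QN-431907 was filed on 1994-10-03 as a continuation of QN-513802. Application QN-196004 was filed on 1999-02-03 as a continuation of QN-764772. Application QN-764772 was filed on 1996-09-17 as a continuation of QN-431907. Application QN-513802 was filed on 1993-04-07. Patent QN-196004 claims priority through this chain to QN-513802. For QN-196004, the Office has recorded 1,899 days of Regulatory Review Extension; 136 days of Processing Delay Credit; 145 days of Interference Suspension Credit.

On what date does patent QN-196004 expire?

2014-04-18

Earliest priority filing: 7 April 1993.
Base term: 7 April 1993 + 17 years → 7 April 2010.
Regulatory Review Extension: 1899 days claimed exceeds the 1191-day cap, so +1191 days → 11 July 2013.
Processing Delay Credit: +136 days → 24 November 2013.
Interference Suspension Credit: +145 days → 18 April 2014.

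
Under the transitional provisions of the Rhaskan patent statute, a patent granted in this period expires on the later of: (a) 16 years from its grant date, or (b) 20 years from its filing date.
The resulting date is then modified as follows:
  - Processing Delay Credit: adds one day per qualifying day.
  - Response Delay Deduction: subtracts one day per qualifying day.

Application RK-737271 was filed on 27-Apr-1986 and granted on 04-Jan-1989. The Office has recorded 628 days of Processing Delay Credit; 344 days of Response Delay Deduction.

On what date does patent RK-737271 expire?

February 5, 2007

(a) grant + 16 years → 4 January 2005.
(b) filing + 20 years → 27 April 2006.
Later of the two: 27 April 2006.
Processing Delay Credit: +628 days → 15 January 2008.
Response Delay Deduction: −344 days → 5 February 2007.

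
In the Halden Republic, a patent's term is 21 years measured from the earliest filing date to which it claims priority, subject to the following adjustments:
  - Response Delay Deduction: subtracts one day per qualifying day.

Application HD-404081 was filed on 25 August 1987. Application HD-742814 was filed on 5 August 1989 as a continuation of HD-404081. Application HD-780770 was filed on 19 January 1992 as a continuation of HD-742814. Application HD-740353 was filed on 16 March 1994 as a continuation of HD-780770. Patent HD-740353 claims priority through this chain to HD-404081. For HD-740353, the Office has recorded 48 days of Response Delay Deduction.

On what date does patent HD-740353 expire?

Earliest priority filing: 25 August 1987.
Base term: 25 August 1987 + 21 years → 25 August 2008.
Response Delay Deduction: −48 days → 8 July 2008.

July 8, 2008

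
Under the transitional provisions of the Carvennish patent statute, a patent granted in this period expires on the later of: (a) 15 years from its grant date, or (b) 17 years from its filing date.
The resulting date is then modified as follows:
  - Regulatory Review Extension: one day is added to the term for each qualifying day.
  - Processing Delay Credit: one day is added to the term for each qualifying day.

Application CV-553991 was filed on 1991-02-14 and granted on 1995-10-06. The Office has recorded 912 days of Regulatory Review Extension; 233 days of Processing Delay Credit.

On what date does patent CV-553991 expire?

(a) grant + 15 years → 6 October 2010.
(b) filing + 17 years → 14 February 2008.
Later of the two: 6 October 2010.
Regulatory Review Extension: +912 days → 5 April 2013.
Processing Delay Credit: +233 days → 24 November 2013.

November 24, 2013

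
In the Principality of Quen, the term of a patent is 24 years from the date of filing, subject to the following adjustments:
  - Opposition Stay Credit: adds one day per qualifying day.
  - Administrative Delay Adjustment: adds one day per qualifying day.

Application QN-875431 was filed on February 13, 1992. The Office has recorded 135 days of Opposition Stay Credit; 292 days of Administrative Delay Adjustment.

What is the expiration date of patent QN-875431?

2017-04-15

Base term: filing date + 24 years → 13 February 2016.
Opposition Stay Credit: +135 days → 27 June 2016.
Administrative Delay Adjustment: +292 days → 15 April 2017.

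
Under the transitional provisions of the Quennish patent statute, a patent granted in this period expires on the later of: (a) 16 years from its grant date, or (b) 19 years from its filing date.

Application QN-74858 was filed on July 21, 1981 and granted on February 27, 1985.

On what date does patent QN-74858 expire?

(a) grant + 16 years → 27 February 2001.
(b) filing + 19 years → 21 July 2000.
Later of the two: 27 February 2001.

2001-02-27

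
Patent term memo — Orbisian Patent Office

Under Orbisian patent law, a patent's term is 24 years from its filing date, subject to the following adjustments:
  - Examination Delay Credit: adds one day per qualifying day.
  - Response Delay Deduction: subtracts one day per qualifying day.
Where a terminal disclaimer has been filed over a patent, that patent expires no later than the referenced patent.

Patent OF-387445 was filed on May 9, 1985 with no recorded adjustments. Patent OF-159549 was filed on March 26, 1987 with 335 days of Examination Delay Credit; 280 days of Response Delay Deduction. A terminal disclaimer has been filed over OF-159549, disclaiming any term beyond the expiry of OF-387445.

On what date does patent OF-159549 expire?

May 9, 2009

Natural term of OF-159549:
  Base: filing + 24 years → 26 March 2011.
  Examination Delay Credit: +335 days → 24 February 2012.
  Response Delay Deduction: −280 days → 20 May 2011.
Expiry of referenced patent OF-387445:
  Base: filing + 24 years → 9 May 2009.
Terminal disclaimer: OF-159549 expires on the earlier of 20 May 2011 and 9 May 2009.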